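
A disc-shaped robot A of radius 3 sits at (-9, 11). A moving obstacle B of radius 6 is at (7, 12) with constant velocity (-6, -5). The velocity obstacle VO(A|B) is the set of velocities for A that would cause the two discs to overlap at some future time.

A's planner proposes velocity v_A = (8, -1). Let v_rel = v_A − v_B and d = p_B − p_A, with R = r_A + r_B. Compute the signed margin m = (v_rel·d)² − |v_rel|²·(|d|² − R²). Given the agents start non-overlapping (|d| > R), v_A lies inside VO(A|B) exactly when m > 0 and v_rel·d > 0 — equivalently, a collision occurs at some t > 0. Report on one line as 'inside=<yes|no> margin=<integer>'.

d = (16, 1),  |d|² = 257;  R = 3+6 = 9,  c = 257−9² = 176
v_rel = (14, 4),  |v_rel|² = 212;  v_rel·d = (14)·(16) + (4)·(1) = 228
212·t² − 456·t + 176 = 0  ⇒  m = 228² − 212·176 = 14672
m = 14672 > 0,  v_rel·d = 228 > 0  ⇒  inside

inside=yes margin=14672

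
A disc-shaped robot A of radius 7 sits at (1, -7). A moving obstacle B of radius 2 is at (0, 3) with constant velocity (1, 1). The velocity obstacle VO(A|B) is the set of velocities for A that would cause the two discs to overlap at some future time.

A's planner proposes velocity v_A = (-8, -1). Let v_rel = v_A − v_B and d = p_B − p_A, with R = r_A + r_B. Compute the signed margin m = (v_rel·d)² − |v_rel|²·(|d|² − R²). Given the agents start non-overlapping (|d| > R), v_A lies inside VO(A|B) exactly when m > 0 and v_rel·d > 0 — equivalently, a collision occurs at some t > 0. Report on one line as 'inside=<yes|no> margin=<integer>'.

d = (-1, 10),  |d|² = 101;  R = 7+2 = 9,  c = 101−9² = 20
v_rel = (-9, -2),  |v_rel|² = 85;  v_rel·d = (-9)·(-1) + (-2)·(10) = -11
85·t² + 22·t + 20 = 0  ⇒  m = (-11)² − 85·20 = -1579
m = -1579 < 0,  v_rel·d = -11 < 0  ⇒  outside

inside=no margin=-1579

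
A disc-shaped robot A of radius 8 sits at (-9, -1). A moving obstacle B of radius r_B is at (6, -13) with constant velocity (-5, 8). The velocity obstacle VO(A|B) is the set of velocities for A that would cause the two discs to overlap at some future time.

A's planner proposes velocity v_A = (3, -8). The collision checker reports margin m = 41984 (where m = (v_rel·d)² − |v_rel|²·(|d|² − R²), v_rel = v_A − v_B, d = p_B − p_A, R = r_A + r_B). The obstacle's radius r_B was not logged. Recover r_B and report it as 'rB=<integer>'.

m = 41984
d = (15, -12);  v_rel = (8, -16),  |v_rel|² = 320
v_rel×d = (8)·(-12) − (-16)·(15) = 144
since m = R²·320 − 144²:  R² = (20736 + 41984) / 320 = 196
R = √196 = 14  ⇒  r_B = 14 − 8 = 6

rB=6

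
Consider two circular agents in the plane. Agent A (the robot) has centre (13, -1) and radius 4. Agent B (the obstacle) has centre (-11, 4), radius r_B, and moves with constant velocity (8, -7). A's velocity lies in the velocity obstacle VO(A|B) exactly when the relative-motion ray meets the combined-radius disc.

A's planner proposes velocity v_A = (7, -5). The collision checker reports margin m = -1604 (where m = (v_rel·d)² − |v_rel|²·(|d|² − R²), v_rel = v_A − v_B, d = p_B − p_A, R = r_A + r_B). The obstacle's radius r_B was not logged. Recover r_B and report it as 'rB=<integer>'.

m = -1604
d = (-24, 5);  v_rel = (-1, 2),  |v_rel|² = 5
v_rel×d = (-1)·(5) − (2)·(-24) = 43
since m = R²·5 − 43²:  R² = (1849 + -1604) / 5 = 49
R = √49 = 7  ⇒  r_B = 7 − 4 = 3

rB=3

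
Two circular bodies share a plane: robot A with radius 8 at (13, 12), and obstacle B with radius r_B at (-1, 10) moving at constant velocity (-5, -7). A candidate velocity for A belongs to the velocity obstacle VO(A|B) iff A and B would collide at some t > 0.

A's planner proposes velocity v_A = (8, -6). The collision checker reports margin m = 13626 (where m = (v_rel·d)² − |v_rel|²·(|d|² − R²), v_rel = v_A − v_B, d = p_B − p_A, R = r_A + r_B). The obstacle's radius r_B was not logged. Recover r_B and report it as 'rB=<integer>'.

m = 13626
d = (-14, -2);  v_rel = (13, 1),  |v_rel|² = 170
v_rel×d = (13)·(-2) − (1)·(-14) = -12
since m = R²·170 − (-12)²:  R² = (144 + 13626) / 170 = 81
R = √81 = 9  ⇒  r_B = 9 − 8 = 1

rB=1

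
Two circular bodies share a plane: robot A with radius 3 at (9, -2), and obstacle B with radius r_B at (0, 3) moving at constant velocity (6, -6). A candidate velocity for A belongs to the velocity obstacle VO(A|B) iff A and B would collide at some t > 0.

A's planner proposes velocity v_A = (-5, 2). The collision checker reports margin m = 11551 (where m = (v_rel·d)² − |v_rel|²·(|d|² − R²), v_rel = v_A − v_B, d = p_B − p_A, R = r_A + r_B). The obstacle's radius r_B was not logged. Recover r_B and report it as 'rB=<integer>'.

m = 11551
d = (-9, 5);  v_rel = (-11, 8),  |v_rel|² = 185
v_rel×d = (-11)·(5) − (8)·(-9) = 17
since m = R²·185 − 17²:  R² = (289 + 11551) / 185 = 64
R = √64 = 8  ⇒  r_B = 8 − 3 = 5

rB=5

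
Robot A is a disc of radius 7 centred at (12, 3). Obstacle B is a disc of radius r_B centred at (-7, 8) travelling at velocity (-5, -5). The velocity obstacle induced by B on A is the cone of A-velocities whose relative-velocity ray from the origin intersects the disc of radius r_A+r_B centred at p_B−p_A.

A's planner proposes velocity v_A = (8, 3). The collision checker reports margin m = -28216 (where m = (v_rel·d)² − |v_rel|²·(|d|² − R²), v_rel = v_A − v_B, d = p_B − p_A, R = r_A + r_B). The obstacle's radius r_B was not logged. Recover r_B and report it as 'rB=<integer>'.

m = -28216
d = (-19, 5);  v_rel = (13, 8),  |v_rel|² = 233
v_rel×d = (13)·(5) − (8)·(-19) = 217
since m = R²·233 − 217²:  R² = (47089 + -28216) / 233 = 81
R = √81 = 9  ⇒  r_B = 9 − 7 = 2

rB=2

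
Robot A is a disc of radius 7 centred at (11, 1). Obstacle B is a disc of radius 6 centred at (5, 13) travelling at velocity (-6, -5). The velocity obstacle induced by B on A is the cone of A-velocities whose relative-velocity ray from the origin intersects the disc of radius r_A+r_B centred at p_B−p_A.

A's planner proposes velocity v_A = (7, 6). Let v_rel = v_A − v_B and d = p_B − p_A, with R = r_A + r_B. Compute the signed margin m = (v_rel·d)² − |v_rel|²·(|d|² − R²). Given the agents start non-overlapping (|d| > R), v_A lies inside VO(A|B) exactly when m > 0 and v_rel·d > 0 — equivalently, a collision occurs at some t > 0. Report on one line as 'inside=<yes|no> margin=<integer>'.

d = (-6, 12),  |d|² = 180;  R = 7+6 = 13,  c = 180−13² = 11
v_rel = (13, 11),  |v_rel|² = 290;  v_rel·d = (13)·(-6) + (11)·(12) = 54
290·t² − 108·t + 11 = 0  ⇒  m = 54² − 290·11 = -274
m = -274 < 0,  v_rel·d = 54 > 0  ⇒  outside

inside=no margin=-274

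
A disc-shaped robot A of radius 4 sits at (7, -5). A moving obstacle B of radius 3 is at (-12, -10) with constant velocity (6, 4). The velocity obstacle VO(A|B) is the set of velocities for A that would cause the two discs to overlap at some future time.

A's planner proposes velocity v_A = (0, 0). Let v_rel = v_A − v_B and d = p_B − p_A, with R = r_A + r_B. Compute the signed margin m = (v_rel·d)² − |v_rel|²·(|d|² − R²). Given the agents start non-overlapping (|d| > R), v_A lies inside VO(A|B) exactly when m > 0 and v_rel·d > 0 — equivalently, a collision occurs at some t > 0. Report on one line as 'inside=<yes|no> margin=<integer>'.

d = (-19, -5),  |d|² = 386;  R = 4+3 = 7,  c = 386−7² = 337
v_rel = (-6, -4),  |v_rel|² = 52;  v_rel·d = (-6)·(-19) + (-4)·(-5) = 134
52·t² − 268·t + 337 = 0  ⇒  m = 134² − 52·337 = 432
m = 432 > 0,  v_rel·d = 134 > 0  ⇒  inside

inside=yes margin=432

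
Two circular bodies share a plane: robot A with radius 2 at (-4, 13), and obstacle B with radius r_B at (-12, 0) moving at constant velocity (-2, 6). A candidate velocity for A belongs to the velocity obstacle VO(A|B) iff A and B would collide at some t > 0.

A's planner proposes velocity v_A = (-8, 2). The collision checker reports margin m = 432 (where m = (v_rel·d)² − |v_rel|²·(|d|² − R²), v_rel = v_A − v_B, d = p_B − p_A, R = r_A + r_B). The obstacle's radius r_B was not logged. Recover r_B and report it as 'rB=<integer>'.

m = 432
d = (-8, -13);  v_rel = (-6, -4),  |v_rel|² = 52
v_rel×d = (-6)·(-13) − (-4)·(-8) = 46
since m = R²·52 − 46²:  R² = (2116 + 432) / 52 = 49
R = √49 = 7  ⇒  r_B = 7 − 2 = 5

rB=5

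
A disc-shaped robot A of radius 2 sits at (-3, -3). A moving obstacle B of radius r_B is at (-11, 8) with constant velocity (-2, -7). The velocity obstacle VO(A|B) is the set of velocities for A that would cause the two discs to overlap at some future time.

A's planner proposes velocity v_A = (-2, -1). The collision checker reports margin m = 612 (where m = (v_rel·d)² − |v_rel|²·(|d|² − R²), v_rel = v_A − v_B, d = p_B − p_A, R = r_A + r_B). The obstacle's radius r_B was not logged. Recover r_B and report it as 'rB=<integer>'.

m = 612
d = (-8, 11);  v_rel = (0, 6),  |v_rel|² = 36
v_rel×d = (0)·(11) − (6)·(-8) = 48
since m = R²·36 − 48²:  R² = (2304 + 612) / 36 = 81
R = √81 = 9  ⇒  r_B = 9 − 2 = 7

rB=7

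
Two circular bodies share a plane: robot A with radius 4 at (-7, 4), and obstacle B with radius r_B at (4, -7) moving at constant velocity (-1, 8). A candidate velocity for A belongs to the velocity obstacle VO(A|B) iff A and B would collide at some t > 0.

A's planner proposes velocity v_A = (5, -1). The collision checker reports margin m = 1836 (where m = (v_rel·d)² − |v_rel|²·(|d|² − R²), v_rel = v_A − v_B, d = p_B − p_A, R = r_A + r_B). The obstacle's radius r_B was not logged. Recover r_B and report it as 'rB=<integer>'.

m = 1836
d = (11, -11);  v_rel = (6, -9),  |v_rel|² = 117
v_rel×d = (6)·(-11) − (-9)·(11) = 33
since m = R²·117 − 33²:  R² = (1089 + 1836) / 117 = 25
R = √25 = 5  ⇒  r_B = 5 − 4 = 1

rB=1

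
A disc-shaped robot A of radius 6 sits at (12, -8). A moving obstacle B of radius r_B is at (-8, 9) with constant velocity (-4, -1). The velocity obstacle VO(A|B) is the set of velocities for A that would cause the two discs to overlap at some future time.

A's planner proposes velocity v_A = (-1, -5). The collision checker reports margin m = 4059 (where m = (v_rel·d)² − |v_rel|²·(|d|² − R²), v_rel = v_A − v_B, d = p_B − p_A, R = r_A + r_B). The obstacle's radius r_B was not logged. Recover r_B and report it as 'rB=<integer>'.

m = 4059
d = (-20, 17);  v_rel = (3, -4),  |v_rel|² = 25
v_rel×d = (3)·(17) − (-4)·(-20) = -29
since m = R²·25 − (-29)²:  R² = (841 + 4059) / 25 = 196
R = √196 = 14  ⇒  r_B = 14 − 6 = 8

rB=8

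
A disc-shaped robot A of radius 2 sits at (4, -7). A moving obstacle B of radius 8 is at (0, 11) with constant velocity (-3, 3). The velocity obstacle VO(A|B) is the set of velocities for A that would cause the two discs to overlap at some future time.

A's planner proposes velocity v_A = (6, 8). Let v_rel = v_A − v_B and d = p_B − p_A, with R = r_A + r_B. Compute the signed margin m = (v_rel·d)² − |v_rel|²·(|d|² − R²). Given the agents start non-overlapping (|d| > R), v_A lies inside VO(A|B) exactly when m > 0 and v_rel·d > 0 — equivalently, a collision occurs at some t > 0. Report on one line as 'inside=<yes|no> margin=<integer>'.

d = (-4, 18),  |d|² = 340;  R = 2+8 = 10,  c = 340−10² = 240
v_rel = (9, 5),  |v_rel|² = 106;  v_rel·d = (9)·(-4) + (5)·(18) = 54
106·t² − 108·t + 240 = 0  ⇒  m = 54² − 106·240 = -22524
m = -22524 < 0,  v_rel·d = 54 > 0  ⇒  outside

inside=no margin=-22524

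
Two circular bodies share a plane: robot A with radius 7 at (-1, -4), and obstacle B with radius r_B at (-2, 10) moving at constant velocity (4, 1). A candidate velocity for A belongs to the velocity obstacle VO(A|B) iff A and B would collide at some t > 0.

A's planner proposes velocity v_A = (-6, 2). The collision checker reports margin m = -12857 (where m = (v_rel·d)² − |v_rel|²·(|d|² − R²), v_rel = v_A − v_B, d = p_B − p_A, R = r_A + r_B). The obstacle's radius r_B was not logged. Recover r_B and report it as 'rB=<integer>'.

m = -12857
d = (-1, 14);  v_rel = (-10, 1),  |v_rel|² = 101
v_rel×d = (-10)·(14) − (1)·(-1) = -139
since m = R²·101 − (-139)²:  R² = (19321 + -12857) / 101 = 64
R = √64 = 8  ⇒  r_B = 8 − 7 = 1

rB=1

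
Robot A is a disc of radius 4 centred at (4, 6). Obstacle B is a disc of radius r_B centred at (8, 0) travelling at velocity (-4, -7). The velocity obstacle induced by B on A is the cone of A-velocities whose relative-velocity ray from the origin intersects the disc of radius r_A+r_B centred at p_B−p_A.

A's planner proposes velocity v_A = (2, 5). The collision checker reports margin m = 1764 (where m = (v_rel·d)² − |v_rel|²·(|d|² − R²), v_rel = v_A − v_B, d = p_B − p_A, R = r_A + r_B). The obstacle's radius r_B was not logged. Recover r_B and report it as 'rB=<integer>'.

m = 1764
d = (4, -6);  v_rel = (6, 12),  |v_rel|² = 180
v_rel×d = (6)·(-6) − (12)·(4) = -84
since m = R²·180 − (-84)²:  R² = (7056 + 1764) / 180 = 49
R = √49 = 7  ⇒  r_B = 7 − 4 = 3

rB=3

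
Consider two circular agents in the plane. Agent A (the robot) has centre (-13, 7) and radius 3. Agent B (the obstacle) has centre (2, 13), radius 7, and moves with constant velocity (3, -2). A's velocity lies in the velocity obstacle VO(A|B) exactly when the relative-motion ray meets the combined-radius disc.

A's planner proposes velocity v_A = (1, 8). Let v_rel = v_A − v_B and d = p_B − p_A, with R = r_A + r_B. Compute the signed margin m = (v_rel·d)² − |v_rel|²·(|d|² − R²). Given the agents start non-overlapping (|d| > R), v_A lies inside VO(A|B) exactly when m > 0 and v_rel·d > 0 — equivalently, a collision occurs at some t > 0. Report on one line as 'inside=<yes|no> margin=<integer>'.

d = (15, 6),  |d|² = 261;  R = 3+7 = 10,  c = 261−10² = 161
v_rel = (-2, 10),  |v_rel|² = 104;  v_rel·d = (-2)·(15) + (10)·(6) = 30
104·t² − 60·t + 161 = 0  ⇒  m = 30² − 104·161 = -15844
m = -15844 < 0,  v_rel·d = 30 > 0  ⇒  outside

inside=no margin=-15844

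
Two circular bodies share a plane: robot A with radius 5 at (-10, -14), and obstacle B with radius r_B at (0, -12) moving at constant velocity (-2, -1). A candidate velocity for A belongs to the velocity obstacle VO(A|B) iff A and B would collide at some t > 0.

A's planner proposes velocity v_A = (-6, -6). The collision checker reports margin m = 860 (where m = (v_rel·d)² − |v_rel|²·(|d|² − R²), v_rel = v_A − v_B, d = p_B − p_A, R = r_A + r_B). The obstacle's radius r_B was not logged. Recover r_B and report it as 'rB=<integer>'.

m = 860
d = (10, 2);  v_rel = (-4, -5),  |v_rel|² = 41
v_rel×d = (-4)·(2) − (-5)·(10) = 42
since m = R²·41 − 42²:  R² = (1764 + 860) / 41 = 64
R = √64 = 8  ⇒  r_B = 8 − 5 = 3

rB=3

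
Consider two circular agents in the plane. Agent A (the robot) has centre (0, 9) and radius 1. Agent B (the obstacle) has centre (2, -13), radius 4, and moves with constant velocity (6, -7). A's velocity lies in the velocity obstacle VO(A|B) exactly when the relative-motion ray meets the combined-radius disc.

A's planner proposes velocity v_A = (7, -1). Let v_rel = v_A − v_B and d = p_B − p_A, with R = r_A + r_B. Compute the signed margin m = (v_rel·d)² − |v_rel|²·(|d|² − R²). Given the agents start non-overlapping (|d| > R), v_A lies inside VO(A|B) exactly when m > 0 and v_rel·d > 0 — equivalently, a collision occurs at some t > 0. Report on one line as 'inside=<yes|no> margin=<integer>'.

d = (2, -22),  |d|² = 488;  R = 1+4 = 5,  c = 488−5² = 463
v_rel = (1, 6),  |v_rel|² = 37;  v_rel·d = (1)·(2) + (6)·(-22) = -130
37·t² + 260·t + 463 = 0  ⇒  m = (-130)² − 37·463 = -231
m = -231 < 0,  v_rel·d = -130 < 0  ⇒  outside

inside=no margin=-231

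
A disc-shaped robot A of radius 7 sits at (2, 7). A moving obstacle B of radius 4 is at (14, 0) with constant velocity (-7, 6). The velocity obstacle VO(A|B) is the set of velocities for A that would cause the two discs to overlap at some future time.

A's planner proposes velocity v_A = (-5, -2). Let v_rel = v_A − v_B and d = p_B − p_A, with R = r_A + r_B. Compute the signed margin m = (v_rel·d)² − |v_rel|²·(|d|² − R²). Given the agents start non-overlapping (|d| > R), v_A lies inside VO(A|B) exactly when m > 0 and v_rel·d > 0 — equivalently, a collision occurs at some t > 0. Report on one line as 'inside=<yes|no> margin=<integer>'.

d = (12, -7),  |d|² = 193;  R = 7+4 = 11,  c = 193−11² = 72
v_rel = (2, -8),  |v_rel|² = 68;  v_rel·d = (2)·(12) + (-8)·(-7) = 80
68·t² − 160·t + 72 = 0  ⇒  m = 80² − 68·72 = 1504
m = 1504 > 0,  v_rel·d = 80 > 0  ⇒  inside

inside=yes margin=1504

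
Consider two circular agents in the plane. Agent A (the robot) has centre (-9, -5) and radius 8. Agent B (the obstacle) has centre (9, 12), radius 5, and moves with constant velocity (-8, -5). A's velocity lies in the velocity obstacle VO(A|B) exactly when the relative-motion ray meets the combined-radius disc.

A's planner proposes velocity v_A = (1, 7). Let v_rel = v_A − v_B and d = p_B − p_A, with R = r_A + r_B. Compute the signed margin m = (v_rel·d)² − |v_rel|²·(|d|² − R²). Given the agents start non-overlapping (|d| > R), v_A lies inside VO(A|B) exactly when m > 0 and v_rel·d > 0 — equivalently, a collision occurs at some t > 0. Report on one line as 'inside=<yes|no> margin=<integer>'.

d = (18, 17),  |d|² = 613;  R = 8+5 = 13,  c = 613−13² = 444
v_rel = (9, 12),  |v_rel|² = 225;  v_rel·d = (9)·(18) + (12)·(17) = 366
225·t² − 732·t + 444 = 0  ⇒  m = 366² − 225·444 = 34056
m = 34056 > 0,  v_rel·d = 366 > 0  ⇒  inside

inside=yes margin=34056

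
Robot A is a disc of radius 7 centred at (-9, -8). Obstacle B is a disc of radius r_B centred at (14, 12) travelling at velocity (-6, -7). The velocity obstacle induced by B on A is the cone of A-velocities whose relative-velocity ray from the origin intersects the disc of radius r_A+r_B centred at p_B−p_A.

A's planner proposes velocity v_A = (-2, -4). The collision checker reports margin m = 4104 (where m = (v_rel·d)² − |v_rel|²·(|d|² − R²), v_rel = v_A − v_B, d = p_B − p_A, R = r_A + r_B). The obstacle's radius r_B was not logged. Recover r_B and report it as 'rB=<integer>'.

m = 4104
d = (23, 20);  v_rel = (4, 3),  |v_rel|² = 25
v_rel×d = (4)·(20) − (3)·(23) = 11
since m = R²·25 − 11²:  R² = (121 + 4104) / 25 = 169
R = √169 = 13  ⇒  r_B = 13 − 7 = 6

rB=6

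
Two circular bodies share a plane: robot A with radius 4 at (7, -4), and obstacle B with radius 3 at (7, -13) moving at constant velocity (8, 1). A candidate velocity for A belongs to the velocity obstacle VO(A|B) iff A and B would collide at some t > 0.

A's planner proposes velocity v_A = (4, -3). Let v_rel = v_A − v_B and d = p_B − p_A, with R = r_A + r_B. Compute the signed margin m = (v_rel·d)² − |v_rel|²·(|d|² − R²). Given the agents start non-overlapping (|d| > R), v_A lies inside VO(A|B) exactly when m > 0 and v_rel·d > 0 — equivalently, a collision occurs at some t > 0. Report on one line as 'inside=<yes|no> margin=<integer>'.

d = (0, -9),  |d|² = 81;  R = 4+3 = 7,  c = 81−7² = 32
v_rel = (-4, -4),  |v_rel|² = 32;  v_rel·d = (-4)·(0) + (-4)·(-9) = 36
32·t² − 72·t + 32 = 0  ⇒  m = 36² − 32·32 = 272
m = 272 > 0,  v_rel·d = 36 > 0  ⇒  inside

inside=yes margin=272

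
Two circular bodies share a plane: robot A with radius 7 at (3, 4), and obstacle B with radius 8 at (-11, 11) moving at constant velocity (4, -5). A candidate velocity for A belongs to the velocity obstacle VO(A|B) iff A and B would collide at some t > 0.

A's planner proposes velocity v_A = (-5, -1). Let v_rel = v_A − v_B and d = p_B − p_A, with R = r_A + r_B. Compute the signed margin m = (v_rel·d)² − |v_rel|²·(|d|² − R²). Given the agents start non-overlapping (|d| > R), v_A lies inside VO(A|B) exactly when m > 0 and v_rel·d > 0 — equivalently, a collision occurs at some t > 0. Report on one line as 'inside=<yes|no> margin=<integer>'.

d = (-14, 7),  |d|² = 245;  R = 7+8 = 15,  c = 245−15² = 20
v_rel = (-9, 4),  |v_rel|² = 97;  v_rel·d = (-9)·(-14) + (4)·(7) = 154
97·t² − 308·t + 20 = 0  ⇒  m = 154² − 97·20 = 21776
m = 21776 > 0,  v_rel·d = 154 > 0  ⇒  inside

inside=yes margin=21776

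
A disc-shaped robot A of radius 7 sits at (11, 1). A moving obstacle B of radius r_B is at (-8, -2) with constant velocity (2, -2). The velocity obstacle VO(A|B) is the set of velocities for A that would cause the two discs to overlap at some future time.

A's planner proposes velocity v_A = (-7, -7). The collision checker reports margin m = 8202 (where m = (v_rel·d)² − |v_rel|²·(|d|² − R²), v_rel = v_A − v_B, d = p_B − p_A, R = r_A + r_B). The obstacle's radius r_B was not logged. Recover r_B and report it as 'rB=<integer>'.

m = 8202
d = (-19, -3);  v_rel = (-9, -5),  |v_rel|² = 106
v_rel×d = (-9)·(-3) − (-5)·(-19) = -68
since m = R²·106 − (-68)²:  R² = (4624 + 8202) / 106 = 121
R = √121 = 11  ⇒  r_B = 11 − 7 = 4

rB=4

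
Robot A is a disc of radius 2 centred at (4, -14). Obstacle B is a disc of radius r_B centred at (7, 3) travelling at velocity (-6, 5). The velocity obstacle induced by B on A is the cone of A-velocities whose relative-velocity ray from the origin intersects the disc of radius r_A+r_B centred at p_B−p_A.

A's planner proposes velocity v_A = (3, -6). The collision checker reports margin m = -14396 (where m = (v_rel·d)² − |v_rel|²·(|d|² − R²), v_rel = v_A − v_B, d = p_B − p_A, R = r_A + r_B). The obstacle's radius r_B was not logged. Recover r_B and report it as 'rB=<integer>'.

m = -14396
d = (3, 17);  v_rel = (9, -11),  |v_rel|² = 202
v_rel×d = (9)·(17) − (-11)·(3) = 186
since m = R²·202 − 186²:  R² = (34596 + -14396) / 202 = 100
R = √100 = 10  ⇒  r_B = 10 − 2 = 8

rB=8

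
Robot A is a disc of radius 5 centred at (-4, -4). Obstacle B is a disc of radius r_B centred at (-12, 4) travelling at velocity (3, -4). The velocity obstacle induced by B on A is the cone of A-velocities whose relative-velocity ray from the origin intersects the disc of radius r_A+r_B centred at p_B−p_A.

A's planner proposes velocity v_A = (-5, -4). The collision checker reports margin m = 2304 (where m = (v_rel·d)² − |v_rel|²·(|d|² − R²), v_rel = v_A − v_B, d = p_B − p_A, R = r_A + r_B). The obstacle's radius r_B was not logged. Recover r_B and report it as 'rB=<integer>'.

m = 2304
d = (-8, 8);  v_rel = (-8, 0),  |v_rel|² = 64
v_rel×d = (-8)·(8) − (0)·(-8) = -64
since m = R²·64 − (-64)²:  R² = (4096 + 2304) / 64 = 100
R = √100 = 10  ⇒  r_B = 10 − 5 = 5

rB=5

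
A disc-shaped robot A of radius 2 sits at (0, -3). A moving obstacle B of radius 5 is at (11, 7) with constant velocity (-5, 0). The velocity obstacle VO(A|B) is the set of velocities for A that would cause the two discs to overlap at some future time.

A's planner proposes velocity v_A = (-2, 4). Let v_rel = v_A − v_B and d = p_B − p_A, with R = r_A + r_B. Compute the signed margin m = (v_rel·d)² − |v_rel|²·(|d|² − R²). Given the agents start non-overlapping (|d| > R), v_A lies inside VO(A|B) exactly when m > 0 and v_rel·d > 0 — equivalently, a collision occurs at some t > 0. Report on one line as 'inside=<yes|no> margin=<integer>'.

d = (11, 10),  |d|² = 221;  R = 2+5 = 7,  c = 221−7² = 172
v_rel = (3, 4),  |v_rel|² = 25;  v_rel·d = (3)·(11) + (4)·(10) = 73
25·t² − 146·t + 172 = 0  ⇒  m = 73² − 25·172 = 1029
m = 1029 > 0,  v_rel·d = 73 > 0  ⇒  inside

inside=yes margin=1029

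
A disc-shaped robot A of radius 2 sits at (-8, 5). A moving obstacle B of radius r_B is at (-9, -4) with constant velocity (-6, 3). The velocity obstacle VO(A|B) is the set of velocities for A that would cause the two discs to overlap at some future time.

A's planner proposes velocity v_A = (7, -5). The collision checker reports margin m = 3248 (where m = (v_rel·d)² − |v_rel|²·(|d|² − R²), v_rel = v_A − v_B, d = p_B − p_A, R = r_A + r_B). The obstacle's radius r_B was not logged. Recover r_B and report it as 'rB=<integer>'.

m = 3248
d = (-1, -9);  v_rel = (13, -8),  |v_rel|² = 233
v_rel×d = (13)·(-9) − (-8)·(-1) = -125
since m = R²·233 − (-125)²:  R² = (15625 + 3248) / 233 = 81
R = √81 = 9  ⇒  r_B = 9 − 2 = 7

rB=7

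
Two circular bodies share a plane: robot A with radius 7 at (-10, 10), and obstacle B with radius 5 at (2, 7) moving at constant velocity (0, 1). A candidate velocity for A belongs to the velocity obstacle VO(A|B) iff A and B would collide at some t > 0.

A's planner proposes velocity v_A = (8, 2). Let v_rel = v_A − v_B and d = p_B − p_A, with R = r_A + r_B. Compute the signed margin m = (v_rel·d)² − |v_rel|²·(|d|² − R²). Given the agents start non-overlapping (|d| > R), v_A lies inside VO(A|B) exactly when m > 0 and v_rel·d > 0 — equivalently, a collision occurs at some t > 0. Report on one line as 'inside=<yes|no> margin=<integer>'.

d = (12, -3),  |d|² = 153;  R = 7+5 = 12,  c = 153−12² = 9
v_rel = (8, 1),  |v_rel|² = 65;  v_rel·d = (8)·(12) + (1)·(-3) = 93
65·t² − 186·t + 9 = 0  ⇒  m = 93² − 65·9 = 8064
m = 8064 > 0,  v_rel·d = 93 > 0  ⇒  inside

inside=yes margin=8064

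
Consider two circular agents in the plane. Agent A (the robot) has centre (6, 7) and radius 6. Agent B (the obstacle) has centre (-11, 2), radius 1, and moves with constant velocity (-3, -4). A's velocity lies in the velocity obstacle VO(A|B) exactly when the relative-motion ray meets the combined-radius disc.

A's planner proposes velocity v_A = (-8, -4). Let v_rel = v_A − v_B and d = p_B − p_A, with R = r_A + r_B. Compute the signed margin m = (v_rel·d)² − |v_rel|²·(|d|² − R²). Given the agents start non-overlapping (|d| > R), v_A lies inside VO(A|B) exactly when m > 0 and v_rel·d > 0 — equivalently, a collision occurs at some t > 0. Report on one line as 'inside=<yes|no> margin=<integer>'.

d = (-17, -5),  |d|² = 314;  R = 6+1 = 7,  c = 314−7² = 265
v_rel = (-5, 0),  |v_rel|² = 25;  v_rel·d = (-5)·(-17) + (0)·(-5) = 85
25·t² − 170·t + 265 = 0  ⇒  m = 85² − 25·265 = 600
m = 600 > 0,  v_rel·d = 85 > 0  ⇒  inside

inside=yes margin=600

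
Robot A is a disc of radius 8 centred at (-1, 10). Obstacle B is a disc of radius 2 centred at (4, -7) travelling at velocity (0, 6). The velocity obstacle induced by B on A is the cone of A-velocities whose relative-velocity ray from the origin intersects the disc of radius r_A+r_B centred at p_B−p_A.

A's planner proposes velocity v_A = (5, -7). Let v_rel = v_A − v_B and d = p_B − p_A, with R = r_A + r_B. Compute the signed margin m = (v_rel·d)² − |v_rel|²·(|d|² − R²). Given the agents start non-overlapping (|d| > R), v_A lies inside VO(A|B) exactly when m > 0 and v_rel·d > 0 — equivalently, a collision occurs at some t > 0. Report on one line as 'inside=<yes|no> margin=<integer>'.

d = (5, -17),  |d|² = 314;  R = 8+2 = 10,  c = 314−10² = 214
v_rel = (5, -13),  |v_rel|² = 194;  v_rel·d = (5)·(5) + (-13)·(-17) = 246
194·t² − 492·t + 214 = 0  ⇒  m = 246² − 194·214 = 19000
m = 19000 > 0,  v_rel·d = 246 > 0  ⇒  inside

inside=yes margin=19000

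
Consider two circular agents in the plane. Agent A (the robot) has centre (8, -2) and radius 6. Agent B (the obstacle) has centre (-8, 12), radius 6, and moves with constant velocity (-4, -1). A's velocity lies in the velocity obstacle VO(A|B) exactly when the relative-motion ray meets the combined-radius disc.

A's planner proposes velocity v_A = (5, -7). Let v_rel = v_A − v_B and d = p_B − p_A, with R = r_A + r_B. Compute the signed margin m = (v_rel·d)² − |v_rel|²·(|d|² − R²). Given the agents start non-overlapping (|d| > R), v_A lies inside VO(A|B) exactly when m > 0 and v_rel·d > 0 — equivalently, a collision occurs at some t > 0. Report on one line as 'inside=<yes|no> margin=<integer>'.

d = (-16, 14),  |d|² = 452;  R = 6+6 = 12,  c = 452−12² = 308
v_rel = (9, -6),  |v_rel|² = 117;  v_rel·d = (9)·(-16) + (-6)·(14) = -228
117·t² + 456·t + 308 = 0  ⇒  m = (-228)² − 117·308 = 15948
m = 15948 > 0,  v_rel·d = -228 < 0  ⇒  outside

inside=no margin=15948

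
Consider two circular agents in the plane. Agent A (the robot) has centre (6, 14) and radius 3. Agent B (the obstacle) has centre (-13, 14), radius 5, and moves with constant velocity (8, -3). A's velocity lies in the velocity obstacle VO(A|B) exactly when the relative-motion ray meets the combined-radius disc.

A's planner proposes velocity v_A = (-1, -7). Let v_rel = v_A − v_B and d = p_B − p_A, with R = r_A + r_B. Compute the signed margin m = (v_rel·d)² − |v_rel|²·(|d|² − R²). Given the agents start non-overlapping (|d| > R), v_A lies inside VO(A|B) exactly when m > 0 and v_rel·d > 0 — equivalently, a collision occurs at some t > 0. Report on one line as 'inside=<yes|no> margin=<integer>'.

d = (-19, 0),  |d|² = 361;  R = 3+5 = 8,  c = 361−8² = 297
v_rel = (-9, -4),  |v_rel|² = 97;  v_rel·d = (-9)·(-19) + (-4)·(0) = 171
97·t² − 342·t + 297 = 0  ⇒  m = 171² − 97·297 = 432
m = 432 > 0,  v_rel·d = 171 > 0  ⇒  inside

inside=yes margin=432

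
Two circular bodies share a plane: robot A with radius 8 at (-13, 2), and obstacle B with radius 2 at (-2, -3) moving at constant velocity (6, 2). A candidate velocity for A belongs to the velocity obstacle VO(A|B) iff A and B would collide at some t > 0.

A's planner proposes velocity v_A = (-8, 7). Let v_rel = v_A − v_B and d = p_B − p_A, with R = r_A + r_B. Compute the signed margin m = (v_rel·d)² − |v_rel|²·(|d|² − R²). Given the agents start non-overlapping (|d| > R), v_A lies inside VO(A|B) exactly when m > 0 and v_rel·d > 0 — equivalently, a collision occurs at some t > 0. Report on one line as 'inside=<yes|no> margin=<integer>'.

d = (11, -5),  |d|² = 146;  R = 8+2 = 10,  c = 146−10² = 46
v_rel = (-14, 5),  |v_rel|² = 221;  v_rel·d = (-14)·(11) + (5)·(-5) = -179
221·t² + 358·t + 46 = 0  ⇒  m = (-179)² − 221·46 = 21875
m = 21875 > 0,  v_rel·d = -179 < 0  ⇒  outside

inside=no margin=21875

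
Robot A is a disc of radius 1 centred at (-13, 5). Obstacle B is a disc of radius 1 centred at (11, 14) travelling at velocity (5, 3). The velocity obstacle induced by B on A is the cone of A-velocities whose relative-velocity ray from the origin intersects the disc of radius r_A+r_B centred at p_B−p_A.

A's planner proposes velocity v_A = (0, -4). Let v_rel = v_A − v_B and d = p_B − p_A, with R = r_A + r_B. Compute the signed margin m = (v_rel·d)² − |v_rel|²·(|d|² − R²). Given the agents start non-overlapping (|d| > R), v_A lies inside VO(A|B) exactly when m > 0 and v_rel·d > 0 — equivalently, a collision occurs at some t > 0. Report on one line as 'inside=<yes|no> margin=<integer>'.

d = (24, 9),  |d|² = 657;  R = 1+1 = 2,  c = 657−2² = 653
v_rel = (-5, -7),  |v_rel|² = 74;  v_rel·d = (-5)·(24) + (-7)·(9) = -183
74·t² + 366·t + 653 = 0  ⇒  m = (-183)² − 74·653 = -14833
m = -14833 < 0,  v_rel·d = -183 < 0  ⇒  outside

inside=no margin=-14833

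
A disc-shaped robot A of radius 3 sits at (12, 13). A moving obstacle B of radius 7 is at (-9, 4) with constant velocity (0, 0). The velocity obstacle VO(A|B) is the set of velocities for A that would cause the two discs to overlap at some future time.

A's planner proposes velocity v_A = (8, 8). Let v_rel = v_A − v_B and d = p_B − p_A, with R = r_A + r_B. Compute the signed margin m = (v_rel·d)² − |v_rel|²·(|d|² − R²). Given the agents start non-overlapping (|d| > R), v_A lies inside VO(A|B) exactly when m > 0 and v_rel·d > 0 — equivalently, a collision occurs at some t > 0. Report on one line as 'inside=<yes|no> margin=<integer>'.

d = (-21, -9),  |d|² = 522;  R = 3+7 = 10,  c = 522−10² = 422
v_rel = (8, 8),  |v_rel|² = 128;  v_rel·d = (8)·(-21) + (8)·(-9) = -240
128·t² + 480·t + 422 = 0  ⇒  m = (-240)² − 128·422 = 3584
m = 3584 > 0,  v_rel·d = -240 < 0  ⇒  outside

inside=no margin=3584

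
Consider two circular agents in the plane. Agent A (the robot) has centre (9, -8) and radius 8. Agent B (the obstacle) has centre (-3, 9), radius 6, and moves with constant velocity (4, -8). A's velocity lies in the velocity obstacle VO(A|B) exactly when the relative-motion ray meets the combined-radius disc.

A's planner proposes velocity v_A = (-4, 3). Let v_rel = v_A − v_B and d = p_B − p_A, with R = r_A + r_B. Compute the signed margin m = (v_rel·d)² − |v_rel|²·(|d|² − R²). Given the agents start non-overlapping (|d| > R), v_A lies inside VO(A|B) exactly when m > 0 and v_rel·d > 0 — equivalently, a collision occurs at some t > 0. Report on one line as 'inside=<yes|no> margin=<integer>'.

d = (-12, 17),  |d|² = 433;  R = 8+6 = 14,  c = 433−14² = 237
v_rel = (-8, 11),  |v_rel|² = 185;  v_rel·d = (-8)·(-12) + (11)·(17) = 283
185·t² − 566·t + 237 = 0  ⇒  m = 283² − 185·237 = 36244
m = 36244 > 0,  v_rel·d = 283 > 0  ⇒  inside

inside=yes margin=36244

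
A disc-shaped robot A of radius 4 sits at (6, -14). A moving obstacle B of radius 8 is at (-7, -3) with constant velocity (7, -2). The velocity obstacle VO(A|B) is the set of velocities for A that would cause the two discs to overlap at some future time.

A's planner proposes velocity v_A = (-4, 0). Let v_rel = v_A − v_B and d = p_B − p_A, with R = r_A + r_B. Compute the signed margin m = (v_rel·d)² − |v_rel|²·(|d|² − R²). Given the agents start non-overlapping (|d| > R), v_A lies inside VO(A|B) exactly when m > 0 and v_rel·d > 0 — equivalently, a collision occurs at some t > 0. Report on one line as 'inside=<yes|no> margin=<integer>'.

d = (-13, 11),  |d|² = 290;  R = 4+8 = 12,  c = 290−12² = 146
v_rel = (-11, 2),  |v_rel|² = 125;  v_rel·d = (-11)·(-13) + (2)·(11) = 165
125·t² − 330·t + 146 = 0  ⇒  m = 165² − 125·146 = 8975
m = 8975 > 0,  v_rel·d = 165 > 0  ⇒  inside

inside=yes margin=8975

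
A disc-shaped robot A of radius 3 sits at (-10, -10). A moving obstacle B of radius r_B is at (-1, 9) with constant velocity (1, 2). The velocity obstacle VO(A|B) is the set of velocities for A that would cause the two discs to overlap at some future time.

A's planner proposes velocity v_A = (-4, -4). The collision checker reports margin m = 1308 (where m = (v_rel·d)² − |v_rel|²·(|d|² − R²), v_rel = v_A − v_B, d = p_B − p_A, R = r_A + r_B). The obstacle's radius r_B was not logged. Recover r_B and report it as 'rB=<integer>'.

m = 1308
d = (9, 19);  v_rel = (-5, -6),  |v_rel|² = 61
v_rel×d = (-5)·(19) − (-6)·(9) = -41
since m = R²·61 − (-41)²:  R² = (1681 + 1308) / 61 = 49
R = √49 = 7  ⇒  r_B = 7 − 3 = 4

rB=4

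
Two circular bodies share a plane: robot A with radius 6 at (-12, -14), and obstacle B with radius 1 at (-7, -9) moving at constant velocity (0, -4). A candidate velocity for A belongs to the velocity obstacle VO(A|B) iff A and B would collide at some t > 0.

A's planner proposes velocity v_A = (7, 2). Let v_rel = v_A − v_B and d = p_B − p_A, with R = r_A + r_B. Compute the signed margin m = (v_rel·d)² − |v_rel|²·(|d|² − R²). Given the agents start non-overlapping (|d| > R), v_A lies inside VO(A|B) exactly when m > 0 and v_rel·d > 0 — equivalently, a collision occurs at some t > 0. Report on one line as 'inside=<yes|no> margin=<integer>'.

d = (5, 5),  |d|² = 50;  R = 6+1 = 7,  c = 50−7² = 1
v_rel = (7, 6),  |v_rel|² = 85;  v_rel·d = (7)·(5) + (6)·(5) = 65
85·t² − 130·t + 1 = 0  ⇒  m = 65² − 85·1 = 4140
m = 4140 > 0,  v_rel·d = 65 > 0  ⇒  inside

inside=yes margin=4140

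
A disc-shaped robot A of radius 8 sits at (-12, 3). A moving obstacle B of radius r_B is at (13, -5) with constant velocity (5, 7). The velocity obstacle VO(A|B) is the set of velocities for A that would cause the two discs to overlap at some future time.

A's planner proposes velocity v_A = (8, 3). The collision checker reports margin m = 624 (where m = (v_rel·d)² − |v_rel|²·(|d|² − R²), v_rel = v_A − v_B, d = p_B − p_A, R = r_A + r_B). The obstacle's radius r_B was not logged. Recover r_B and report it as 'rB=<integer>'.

m = 624
d = (25, -8);  v_rel = (3, -4),  |v_rel|² = 25
v_rel×d = (3)·(-8) − (-4)·(25) = 76
since m = R²·25 − 76²:  R² = (5776 + 624) / 25 = 256
R = √256 = 16  ⇒  r_B = 16 − 8 = 8

rB=8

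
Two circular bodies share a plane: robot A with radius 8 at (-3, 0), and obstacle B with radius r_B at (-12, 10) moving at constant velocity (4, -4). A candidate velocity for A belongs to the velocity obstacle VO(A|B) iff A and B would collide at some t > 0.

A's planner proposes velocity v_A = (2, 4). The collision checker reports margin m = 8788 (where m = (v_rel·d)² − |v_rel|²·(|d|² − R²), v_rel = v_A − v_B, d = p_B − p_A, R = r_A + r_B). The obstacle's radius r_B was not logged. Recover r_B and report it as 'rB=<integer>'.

m = 8788
d = (-9, 10);  v_rel = (-2, 8),  |v_rel|² = 68
v_rel×d = (-2)·(10) − (8)·(-9) = 52
since m = R²·68 − 52²:  R² = (2704 + 8788) / 68 = 169
R = √169 = 13  ⇒  r_B = 13 − 8 = 5

rB=5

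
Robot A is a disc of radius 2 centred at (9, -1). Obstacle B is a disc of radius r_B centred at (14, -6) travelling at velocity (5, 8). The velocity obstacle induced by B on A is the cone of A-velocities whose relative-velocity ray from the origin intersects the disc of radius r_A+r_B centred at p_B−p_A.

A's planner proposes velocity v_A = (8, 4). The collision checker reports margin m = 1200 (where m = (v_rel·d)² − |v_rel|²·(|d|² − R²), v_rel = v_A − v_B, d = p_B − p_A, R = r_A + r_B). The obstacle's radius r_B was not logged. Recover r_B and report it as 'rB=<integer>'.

m = 1200
d = (5, -5);  v_rel = (3, -4),  |v_rel|² = 25
v_rel×d = (3)·(-5) − (-4)·(5) = 5
since m = R²·25 − 5²:  R² = (25 + 1200) / 25 = 49
R = √49 = 7  ⇒  r_B = 7 − 2 = 5

rB=5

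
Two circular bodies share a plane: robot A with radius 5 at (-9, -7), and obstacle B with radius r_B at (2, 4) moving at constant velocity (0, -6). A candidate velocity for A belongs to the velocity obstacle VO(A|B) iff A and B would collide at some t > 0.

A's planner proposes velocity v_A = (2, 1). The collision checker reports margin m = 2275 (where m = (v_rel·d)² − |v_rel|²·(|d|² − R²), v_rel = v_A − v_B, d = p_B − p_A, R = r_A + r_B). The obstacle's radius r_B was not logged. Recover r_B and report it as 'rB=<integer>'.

m = 2275
d = (11, 11);  v_rel = (2, 7),  |v_rel|² = 53
v_rel×d = (2)·(11) − (7)·(11) = -55
since m = R²·53 − (-55)²:  R² = (3025 + 2275) / 53 = 100
R = √100 = 10  ⇒  r_B = 10 − 5 = 5

rB=5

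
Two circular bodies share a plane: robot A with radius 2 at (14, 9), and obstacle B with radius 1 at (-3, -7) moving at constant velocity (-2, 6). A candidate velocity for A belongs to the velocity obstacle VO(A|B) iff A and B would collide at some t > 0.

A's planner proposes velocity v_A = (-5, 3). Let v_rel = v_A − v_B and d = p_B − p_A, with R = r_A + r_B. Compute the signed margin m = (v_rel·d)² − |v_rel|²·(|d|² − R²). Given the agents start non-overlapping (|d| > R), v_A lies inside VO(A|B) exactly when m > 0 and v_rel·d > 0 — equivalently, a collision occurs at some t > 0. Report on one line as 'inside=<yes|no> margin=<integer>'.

d = (-17, -16),  |d|² = 545;  R = 2+1 = 3,  c = 545−3² = 536
v_rel = (-3, -3),  |v_rel|² = 18;  v_rel·d = (-3)·(-17) + (-3)·(-16) = 99
18·t² − 198·t + 536 = 0  ⇒  m = 99² − 18·536 = 153
m = 153 > 0,  v_rel·d = 99 > 0  ⇒  inside

inside=yes margin=153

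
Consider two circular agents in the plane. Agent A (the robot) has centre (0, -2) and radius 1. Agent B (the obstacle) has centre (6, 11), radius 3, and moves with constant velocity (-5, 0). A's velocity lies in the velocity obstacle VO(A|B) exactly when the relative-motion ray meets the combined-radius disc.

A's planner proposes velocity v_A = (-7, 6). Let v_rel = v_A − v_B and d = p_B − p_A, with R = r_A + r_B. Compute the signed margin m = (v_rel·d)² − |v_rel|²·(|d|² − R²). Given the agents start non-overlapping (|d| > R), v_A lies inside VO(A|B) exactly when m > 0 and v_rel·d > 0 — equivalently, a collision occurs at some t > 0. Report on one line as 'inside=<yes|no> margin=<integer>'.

d = (6, 13),  |d|² = 205;  R = 1+3 = 4,  c = 205−4² = 189
v_rel = (-2, 6),  |v_rel|² = 40;  v_rel·d = (-2)·(6) + (6)·(13) = 66
40·t² − 132·t + 189 = 0  ⇒  m = 66² − 40·189 = -3204
m = -3204 < 0,  v_rel·d = 66 > 0  ⇒  outside

inside=no margin=-3204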